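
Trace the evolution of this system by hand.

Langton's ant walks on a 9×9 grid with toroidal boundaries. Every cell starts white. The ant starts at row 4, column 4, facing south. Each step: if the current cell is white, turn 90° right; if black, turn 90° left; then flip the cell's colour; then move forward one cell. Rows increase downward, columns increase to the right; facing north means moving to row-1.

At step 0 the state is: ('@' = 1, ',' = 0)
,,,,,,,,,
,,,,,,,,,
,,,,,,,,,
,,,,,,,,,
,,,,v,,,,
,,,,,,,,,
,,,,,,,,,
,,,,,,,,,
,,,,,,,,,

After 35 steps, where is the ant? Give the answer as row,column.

1,4

0) ,,,,,,,,,
,,,,,,,,,
,,,,,,,,,
,,,,,,,,,
,,,,v,,,,
,,,,,,,,,
,,,,,,,,,
,,,,,,,,,
,,,,,,,,,
1) ,,,,,,,,,
,,,,,,,,,
,,,,,,,,,
,,,,,,,,,
,,,<@,,,,
,,,,,,,,,
,,,,,,,,,
,,,,,,,,,
,,,,,,,,,
2) ,,,,,,,,,
,,,,,,,,,
,,,,,,,,,
,,,^,,,,,
,,,@@,,,,
,,,,,,,,,
,,,,,,,,,
,,,,,,,,,
,,,,,,,,,
3) ,,,,,,,,,
,,,,,,,,,
,,,,,,,,,
,,,@>,,,,
,,,@@,,,,
,,,,,,,,,
,,,,,,,,,
,,,,,,,,,
,,,,,,,,,
4) ,,,,,,,,,
,,,,,,,,,
,,,,,,,,,
,,,@@,,,,
,,,@v,,,,
,,,,,,,,,
,,,,,,,,,
,,,,,,,,,
,,,,,,,,,
5) ,,,,,,,,,
,,,,,,,,,
,,,,,,,,,
,,,@@,,,,
,,,@,>,,,
,,,,,,,,,
,,,,,,,,,
,,,,,,,,,
,,,,,,,,,
6) ,,,,,,,,,
,,,,,,,,,
,,,,,,,,,
,,,@@,,,,
,,,@,@,,,
,,,,,v,,,
,,,,,,,,,
,,,,,,,,,
,,,,,,,,,
7) ,,,,,,,,,
,,,,,,,,,
,,,,,,,,,
,,,@@,,,,
,,,@,@,,,
,,,,<@,,,
,,,,,,,,,
,,,,,,,,,
,,,,,,,,,
8) ,,,,,,,,,
,,,,,,,,,
,,,,,,,,,
,,,@@,,,,
,,,@^@,,,
,,,,@@,,,
,,,,,,,,,
,,,,,,,,,
,,,,,,,,,
9) ,,,,,,,,,
,,,,,,,,,
,,,,,,,,,
,,,@@,,,,
,,,@@>,,,
,,,,@@,,,
,,,,,,,,,
,,,,,,,,,
,,,,,,,,,
10) ,,,,,,,,,
,,,,,,,,,
,,,,,,,,,
,,,@@^,,,
,,,@@,,,,
,,,,@@,,,
,,,,,,,,,
,,,,,,,,,
,,,,,,,,,
11) ,,,,,,,,,
,,,,,,,,,
,,,,,,,,,
,,,@@@>,,
,,,@@,,,,
,,,,@@,,,
,,,,,,,,,
,,,,,,,,,
,,,,,,,,,
12) ,,,,,,,,,
,,,,,,,,,
,,,,,,,,,
,,,@@@@,,
,,,@@,v,,
,,,,@@,,,
,,,,,,,,,
,,,,,,,,,
,,,,,,,,,
13) ,,,,,,,,,
,,,,,,,,,
,,,,,,,,,
,,,@@@@,,
,,,@@<@,,
,,,,@@,,,
,,,,,,,,,
,,,,,,,,,
,,,,,,,,,
14) ,,,,,,,,,
,,,,,,,,,
,,,,,,,,,
,,,@@^@,,
,,,@@@@,,
,,,,@@,,,
,,,,,,,,,
,,,,,,,,,
,,,,,,,,,
15) ,,,,,,,,,
,,,,,,,,,
,,,,,,,,,
,,,@<,@,,
,,,@@@@,,
,,,,@@,,,
,,,,,,,,,
,,,,,,,,,
,,,,,,,,,
16) ,,,,,,,,,
,,,,,,,,,
,,,,,,,,,
,,,@,,@,,
,,,@v@@,,
,,,,@@,,,
,,,,,,,,,
,,,,,,,,,
,,,,,,,,,
17) ,,,,,,,,,
,,,,,,,,,
,,,,,,,,,
,,,@,,@,,
,,,@,>@,,
,,,,@@,,,
,,,,,,,,,
,,,,,,,,,
,,,,,,,,,
18) ,,,,,,,,,
,,,,,,,,,
,,,,,,,,,
,,,@,^@,,
,,,@,,@,,
,,,,@@,,,
,,,,,,,,,
,,,,,,,,,
,,,,,,,,,
19) ,,,,,,,,,
,,,,,,,,,
,,,,,,,,,
,,,@,@>,,
,,,@,,@,,
,,,,@@,,,
,,,,,,,,,
,,,,,,,,,
,,,,,,,,,
20) ,,,,,,,,,
,,,,,,,,,
,,,,,,^,,
,,,@,@,,,
,,,@,,@,,
,,,,@@,,,
,,,,,,,,,
,,,,,,,,,
,,,,,,,,,
21) ,,,,,,,,,
,,,,,,,,,
,,,,,,@>,
,,,@,@,,,
,,,@,,@,,
,,,,@@,,,
,,,,,,,,,
,,,,,,,,,
,,,,,,,,,
22) ,,,,,,,,,
,,,,,,,,,
,,,,,,@@,
,,,@,@,v,
,,,@,,@,,
,,,,@@,,,
,,,,,,,,,
,,,,,,,,,
,,,,,,,,,
23) ,,,,,,,,,
,,,,,,,,,
,,,,,,@@,
,,,@,@<@,
,,,@,,@,,
,,,,@@,,,
,,,,,,,,,
,,,,,,,,,
,,,,,,,,,
24) ,,,,,,,,,
,,,,,,,,,
,,,,,,^@,
,,,@,@@@,
,,,@,,@,,
,,,,@@,,,
,,,,,,,,,
,,,,,,,,,
,,,,,,,,,
25) ,,,,,,,,,
,,,,,,,,,
,,,,,<,@,
,,,@,@@@,
,,,@,,@,,
,,,,@@,,,
,,,,,,,,,
,,,,,,,,,
,,,,,,,,,
26) ,,,,,,,,,
,,,,,^,,,
,,,,,@,@,
,,,@,@@@,
,,,@,,@,,
,,,,@@,,,
,,,,,,,,,
,,,,,,,,,
,,,,,,,,,
27) ,,,,,,,,,
,,,,,@>,,
,,,,,@,@,
,,,@,@@@,
,,,@,,@,,
,,,,@@,,,
,,,,,,,,,
,,,,,,,,,
,,,,,,,,,
28) ,,,,,,,,,
,,,,,@@,,
,,,,,@v@,
,,,@,@@@,
,,,@,,@,,
,,,,@@,,,
,,,,,,,,,
,,,,,,,,,
,,,,,,,,,
29) ,,,,,,,,,
,,,,,@@,,
,,,,,<@@,
,,,@,@@@,
,,,@,,@,,
,,,,@@,,,
,,,,,,,,,
,,,,,,,,,
,,,,,,,,,
30) ,,,,,,,,,
,,,,,@@,,
,,,,,,@@,
,,,@,v@@,
,,,@,,@,,
,,,,@@,,,
,,,,,,,,,
,,,,,,,,,
,,,,,,,,,
31) ,,,,,,,,,
,,,,,@@,,
,,,,,,@@,
,,,@,,>@,
,,,@,,@,,
,,,,@@,,,
,,,,,,,,,
,,,,,,,,,
,,,,,,,,,
32) ,,,,,,,,,
,,,,,@@,,
,,,,,,^@,
,,,@,,,@,
,,,@,,@,,
,,,,@@,,,
,,,,,,,,,
,,,,,,,,,
,,,,,,,,,
33) ,,,,,,,,,
,,,,,@@,,
,,,,,<,@,
,,,@,,,@,
,,,@,,@,,
,,,,@@,,,
,,,,,,,,,
,,,,,,,,,
,,,,,,,,,
34) ,,,,,,,,,
,,,,,^@,,
,,,,,@,@,
,,,@,,,@,
,,,@,,@,,
,,,,@@,,,
,,,,,,,,,
,,,,,,,,,
,,,,,,,,,
35) ,,,,,,,,,
,,,,<,@,,
,,,,,@,@,
,,,@,,,@,
,,,@,,@,,
,,,,@@,,,
,,,,,,,,,
,,,,,,,,,
,,,,,,,,,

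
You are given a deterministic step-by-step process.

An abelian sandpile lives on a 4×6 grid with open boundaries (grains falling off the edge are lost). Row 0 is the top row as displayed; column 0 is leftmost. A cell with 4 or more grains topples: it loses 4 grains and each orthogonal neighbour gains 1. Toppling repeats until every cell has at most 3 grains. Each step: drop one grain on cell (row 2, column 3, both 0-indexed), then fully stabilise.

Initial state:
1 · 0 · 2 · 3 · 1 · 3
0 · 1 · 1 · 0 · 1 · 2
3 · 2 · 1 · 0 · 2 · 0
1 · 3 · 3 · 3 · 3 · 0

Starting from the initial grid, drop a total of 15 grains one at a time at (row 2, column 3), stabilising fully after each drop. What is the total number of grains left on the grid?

42

t=0: 1 · 0 · 2 · 3 · 1 · 3
0 · 1 · 1 · 0 · 1 · 2
3 · 2 · 1 · 0 · 2 · 0
1 · 3 · 3 · 3 · 3 · 0
t=1: 1 · 0 · 2 · 3 · 1 · 3
0 · 1 · 1 · 0 · 1 · 2
3 · 2 · 1 · 1 · 2 · 0
1 · 3 · 3 · 3 · 3 · 0
t=2: 1 · 0 · 2 · 3 · 1 · 3
0 · 1 · 1 · 0 · 1 · 2
3 · 2 · 1 · 2 · 2 · 0
1 · 3 · 3 · 3 · 3 · 0
t=3: 1 · 0 · 2 · 3 · 1 · 3
0 · 1 · 1 · 0 · 1 · 2
3 · 2 · 1 · 3 · 2 · 0
1 · 3 · 3 · 3 · 3 · 0
t=4: 1 · 0 · 2 · 3 · 1 · 3
0 · 1 · 1 · 1 · 2 · 2
3 · 3 · 3 · 2 · 0 · 1
2 · 0 · 1 · 2 · 1 · 1
t=5: 1 · 0 · 2 · 3 · 1 · 3
0 · 1 · 1 · 1 · 2 · 2
3 · 3 · 3 · 3 · 0 · 1
2 · 0 · 1 · 2 · 1 · 1
t=6: 1 · 0 · 2 · 3 · 1 · 3
1 · 2 · 2 · 2 · 2 · 2
0 · 1 · 1 · 1 · 1 · 1
3 · 1 · 2 · 3 · 1 · 1
t=7: 1 · 0 · 2 · 3 · 1 · 3
1 · 2 · 2 · 2 · 2 · 2
0 · 1 · 1 · 2 · 1 · 1
3 · 1 · 2 · 3 · 1 · 1
t=8: 1 · 0 · 2 · 3 · 1 · 3
1 · 2 · 2 · 2 · 2 · 2
0 · 1 · 1 · 3 · 1 · 1
3 · 1 · 2 · 3 · 1 · 1
t=9: 1 · 0 · 2 · 3 · 1 · 3
1 · 2 · 2 · 3 · 2 · 2
0 · 1 · 2 · 1 · 2 · 1
3 · 1 · 3 · 0 · 2 · 1
t=10: 1 · 0 · 2 · 3 · 1 · 3
1 · 2 · 2 · 3 · 2 · 2
0 · 1 · 2 · 2 · 2 · 1
3 · 1 · 3 · 0 · 2 · 1
t=11: 1 · 0 · 2 · 3 · 1 · 3
1 · 2 · 2 · 3 · 2 · 2
0 · 1 · 2 · 3 · 2 · 1
3 · 1 · 3 · 0 · 2 · 1
t=12: 1 · 0 · 3 · 0 · 2 · 3
1 · 2 · 3 · 1 · 3 · 2
0 · 1 · 3 · 1 · 3 · 1
3 · 1 · 3 · 1 · 2 · 1
t=13: 1 · 0 · 3 · 0 · 2 · 3
1 · 2 · 3 · 1 · 3 · 2
0 · 1 · 3 · 2 · 3 · 1
3 · 1 · 3 · 1 · 2 · 1
t=14: 1 · 0 · 3 · 0 · 2 · 3
1 · 2 · 3 · 1 · 3 · 2
0 · 1 · 3 · 3 · 3 · 1
3 · 1 · 3 · 1 · 2 · 1
t=15: 1 · 1 · 0 · 2 · 3 · 3
1 · 3 · 2 · 0 · 1 · 3
0 · 2 · 2 · 3 · 1 · 2
3 · 2 · 0 · 3 · 3 · 1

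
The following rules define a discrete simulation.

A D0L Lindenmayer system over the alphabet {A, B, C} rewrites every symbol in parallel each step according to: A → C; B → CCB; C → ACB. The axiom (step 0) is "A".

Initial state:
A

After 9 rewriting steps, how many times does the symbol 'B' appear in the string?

step 0: A
step 1: C
step 2: ACB
step 3: CACBCCB
step 4: ACBCACBCCBACBACBCCB
step 5: CACBCCBACBCACBCCBACBACBCCBCACBCCBCACBCCBACBACBCCB
step 6: ACBCACBCCBACBACBCCBCACBCCBACBCACBCCBACBACBCCBCACBCCBCACBCC…CACBCCBACBACBCCBACBCACBCCBACBACBCCBCACBCCBCACBCCBACBACBCCB  (len 129)
step 7: CACBCCBACBCACBCCBACBACBCCBCACBCCBCACBCCBACBACBCCBACBCACBCC…CACBCCBACBACBCCBACBCACBCCBACBACBCCBCACBCCBCACBCCBACBACBCCB  (len 337)
step 8: ACBCACBCCBACBACBCCBCACBCCBACBCACBCCBACBACBCCBCACBCCBCACBCC…CACBCCBACBACBCCBACBCACBCCBACBACBCCBCACBCCBCACBCCBACBACBCCB  (len 883)
step 9: CACBCCBACBCACBCCBACBACBCCBCACBCCBCACBCCBACBACBCCBACBCACBCC…CACBCCBACBACBCCBACBCACBCCBACBACBCCBCACBCCBCACBCCBACBACBCCB  (len 2311)

714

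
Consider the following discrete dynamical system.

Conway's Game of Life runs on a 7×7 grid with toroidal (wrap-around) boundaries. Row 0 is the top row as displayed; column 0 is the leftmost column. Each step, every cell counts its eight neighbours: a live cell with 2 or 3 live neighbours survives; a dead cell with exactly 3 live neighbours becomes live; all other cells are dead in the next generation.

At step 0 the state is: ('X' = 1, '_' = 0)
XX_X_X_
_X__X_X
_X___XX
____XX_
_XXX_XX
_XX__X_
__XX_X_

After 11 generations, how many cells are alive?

1

t=0: XX_X_X_
_X__X_X
_X___XX
____XX_
_XXX_XX
_XX__X_
__XX_X_
t=1: XX_X_X_
_X__X__
______X
_X_X___
XX_X__X
X____X_
X__X_X_
t=2: XX_X_X_
_XX_XXX
X_X____
_X____X
_X__X_X
__X__X_
X_X__X_
t=3: ___X___
____XX_
__XX___
_XX__XX
_XX___X
X_XXXX_
X_XX_X_
t=4: __XX_XX
__X_X__
_XXX__X
_____XX
_______
X____X_
_____X_
t=5: __XX_XX
X___X_X
XXXXX_X
X_X__XX
_____X_
______X
_____X_
t=6: X__X___
_______
__X_X__
__X____
X____X_
_____XX
____XX_
t=7: ____X__
___X___
___X___
_X_X___
_____X_
_______
____XX_
t=8: ___XXX_
___XX__
___XX__
__X_X__
_______
____XX_
____XX_
t=9: _______
__X____
__X__X_
____X__
___XXX_
____XX_
______X
t=10: _______
_______
___X___
_______
___X___
___X__X
_____X_
t=11: _______
_______
_______
_______
_______
____X__
_______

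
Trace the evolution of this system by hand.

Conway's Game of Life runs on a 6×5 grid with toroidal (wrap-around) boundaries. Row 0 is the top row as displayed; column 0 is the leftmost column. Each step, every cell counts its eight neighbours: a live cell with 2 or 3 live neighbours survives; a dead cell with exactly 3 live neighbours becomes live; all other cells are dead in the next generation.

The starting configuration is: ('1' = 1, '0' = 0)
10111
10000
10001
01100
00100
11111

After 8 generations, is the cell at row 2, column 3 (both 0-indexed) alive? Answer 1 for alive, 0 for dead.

1

gen 0: 10111
10000
10001
01100
00100
11111
gen 1: 00000
00000
10001
11110
00001
00000
gen 2: 00000
00000
10111
01110
11111
00000
gen 3: 00000
00011
10001
00000
10001
11111
gen 4: 01000
10011
10011
00000
00100
01110
gen 5: 01000
01110
10010
00011
01110
01010
gen 6: 11010
11011
11000
11000
11000
11010
gen 7: 00010
00010
00000
00101
00000
00000
gen 8: 00000
00000
00010
00000
00000
00000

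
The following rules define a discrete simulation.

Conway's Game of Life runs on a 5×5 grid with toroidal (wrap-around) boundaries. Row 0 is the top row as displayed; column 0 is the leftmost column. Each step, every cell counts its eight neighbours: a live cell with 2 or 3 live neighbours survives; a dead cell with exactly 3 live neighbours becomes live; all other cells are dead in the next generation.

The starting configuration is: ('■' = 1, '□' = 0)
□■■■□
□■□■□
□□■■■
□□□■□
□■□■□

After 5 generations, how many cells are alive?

4

step 0: □■■■□
□■□■□
□□■■■
□□□■□
□■□■□
step 1: ■■□■■
■■□□□
□□□□■
□□□□□
□■□■■
step 2: □□□■□
□■■■□
■□□□□
■□□■■
□■□■□
step 3: □■□■■
□■■■■
■□□□□
■■■■□
■□□■□
step 4: □■□□□
□■□□□
□□□□□
■□■■□
□□□□□
step 5: □□□□□
□□□□□
□■■□□
□□□□□
□■■□□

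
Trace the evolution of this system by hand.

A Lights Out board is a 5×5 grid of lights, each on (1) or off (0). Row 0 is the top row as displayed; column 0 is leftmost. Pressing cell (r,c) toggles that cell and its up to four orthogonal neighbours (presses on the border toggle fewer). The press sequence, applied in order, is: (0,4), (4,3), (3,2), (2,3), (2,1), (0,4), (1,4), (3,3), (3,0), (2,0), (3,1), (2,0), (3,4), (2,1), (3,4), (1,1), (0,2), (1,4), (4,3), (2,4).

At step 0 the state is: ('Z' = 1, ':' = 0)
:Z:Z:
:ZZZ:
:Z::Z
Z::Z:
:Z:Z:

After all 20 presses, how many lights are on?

14

step 0: :Z:Z:
:ZZZ:
:Z::Z
Z::Z:
:Z:Z:
step 1: :Z::Z
:ZZZZ
:Z::Z
Z::Z:
:Z:Z:
step 2: :Z::Z
:ZZZZ
:Z::Z
Z::::
:ZZ:Z
step 3: :Z::Z
:ZZZZ
:ZZ:Z
ZZZZ:
:Z::Z
step 4: :Z::Z
:ZZ:Z
:Z:Z:
ZZZ::
:Z::Z
step 5: :Z::Z
::Z:Z
Z:ZZ:
Z:Z::
:Z::Z
step 6: :Z:Z:
::Z::
Z:ZZ:
Z:Z::
:Z::Z
step 7: :Z:ZZ
::ZZZ
Z:ZZZ
Z:Z::
:Z::Z
step 8: :Z:ZZ
::ZZZ
Z:Z:Z
Z::ZZ
:Z:ZZ
step 9: :Z:ZZ
::ZZZ
::Z:Z
:Z:ZZ
ZZ:ZZ
step 10: :Z:ZZ
Z:ZZZ
ZZZ:Z
ZZ:ZZ
ZZ:ZZ
step 11: :Z:ZZ
Z:ZZZ
Z:Z:Z
::ZZZ
Z::ZZ
step 12: :Z:ZZ
::ZZZ
:ZZ:Z
Z:ZZZ
Z::ZZ
step 13: :Z:ZZ
::ZZZ
:ZZ::
Z:Z::
Z::Z:
step 14: :Z:ZZ
:ZZZZ
Z::::
ZZZ::
Z::Z:
step 15: :Z:ZZ
:ZZZZ
Z:::Z
ZZZZZ
Z::ZZ
step 16: :::ZZ
Z::ZZ
ZZ::Z
ZZZZZ
Z::ZZ
step 17: :ZZ:Z
Z:ZZZ
ZZ::Z
ZZZZZ
Z::ZZ
step 18: :ZZ::
Z:Z::
ZZ:::
ZZZZZ
Z::ZZ
step 19: :ZZ::
Z:Z::
ZZ:::
ZZZ:Z
Z:Z::
step 20: :ZZ::
Z:Z:Z
ZZ:ZZ
ZZZ::
Z:Z::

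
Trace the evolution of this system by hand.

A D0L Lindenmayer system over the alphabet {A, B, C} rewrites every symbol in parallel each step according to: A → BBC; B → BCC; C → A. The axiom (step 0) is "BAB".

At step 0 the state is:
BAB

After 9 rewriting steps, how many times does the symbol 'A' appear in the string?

696

[0] BAB
[1] BCCBBCBCC
[2] BCCAABCCBCCABCCAA
[3] BCCAABBCBBCBCCAABCCAABBCBCCAABBCBBC
[4] BCCAABBCBBCBCCBCCABCCBCCABCCAABBCBBCBCCAABBCBBCBCCBCCABCCAABBCBBCBCCBCCABCCBCCA
[5] BCCAABBCBBCBCCBCCABCCBCCABCCAABCCAABBCBCCAABCCAABBCBCCAABB…CCAABBCBCCAABBCBBCBCCBCCABCCBCCABCCAABCCAABBCBCCAABCCAABBC  (len 165)
[6] BCCAABBCBBCBCCBCCABCCBCCABCCAABCCAABBCBCCAABCCAABBCBCCAABB…BCCAABBCBBCBCCAABBCBBCBCCBCCABCCAABBCBBCBCCAABBCBBCBCCBCCA  (len 349)
[7] BCCAABBCBBCBCCBCCABCCBCCABCCAABCCAABBCBCCAABCCAABBCBCCAABB…BBCBBCBCCBCCABCCBCCABCCAABBCBBCBCCBCCABCCBCCABCCAABCCAABBC  (len 751)
[8] BCCAABBCBBCBCCBCCABCCBCCABCCAABCCAABBCBCCAABCCAABBCBCCAABB…CCABCCAABCCAABBCBCCAABCCAABBCBCCAABBCBBCBCCAABBCBBCBCCBCCA  (len 1595)
[9] BCCAABBCBBCBCCBCCABCCBCCABCCAABCCAABBCBCCAABCCAABBCBCCAABB…BBCBBCBCCBCCABCCBCCABCCAABBCBBCBCCBCCABCCBCCABCCAABCCAABBC  (len 3393)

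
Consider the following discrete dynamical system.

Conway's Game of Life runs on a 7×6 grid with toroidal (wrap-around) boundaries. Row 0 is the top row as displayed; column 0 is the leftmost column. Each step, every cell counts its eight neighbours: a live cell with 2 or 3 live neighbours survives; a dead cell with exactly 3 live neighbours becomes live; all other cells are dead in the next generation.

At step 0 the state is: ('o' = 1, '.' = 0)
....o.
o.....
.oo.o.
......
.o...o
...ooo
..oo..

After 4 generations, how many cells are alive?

step 0: ....o.
o.....
.oo.o.
......
.o...o
...ooo
..oo..
step 1: ...o..
.o.o.o
.o....
ooo...
o....o
o..o.o
..o..o
step 2: o..o..
o...o.
......
..o..o
..o.o.
.o....
o.oo.o
step 3: o.oo..
.....o
.....o
...o..
.ooo..
oo..oo
o.oooo
step 4: o.o...
o...oo
....o.
...oo.
.o.o.o
......
......

11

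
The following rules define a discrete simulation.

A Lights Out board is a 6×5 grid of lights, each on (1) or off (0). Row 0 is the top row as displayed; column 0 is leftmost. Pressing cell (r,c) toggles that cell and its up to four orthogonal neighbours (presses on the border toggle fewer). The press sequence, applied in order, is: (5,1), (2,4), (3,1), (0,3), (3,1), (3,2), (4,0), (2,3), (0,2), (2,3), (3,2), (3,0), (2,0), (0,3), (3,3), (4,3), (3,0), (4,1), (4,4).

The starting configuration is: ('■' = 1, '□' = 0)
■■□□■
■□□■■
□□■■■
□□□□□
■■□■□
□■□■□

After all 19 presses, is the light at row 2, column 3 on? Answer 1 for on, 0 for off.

1

step 0: ■■□□■
■□□■■
□□■■■
□□□□□
■■□■□
□■□■□
step 1: ■■□□■
■□□■■
□□■■■
□□□□□
■□□■□
■□■■□
step 2: ■■□□■
■□□■□
□□■□□
□□□□■
■□□■□
■□■■□
step 3: ■■□□■
■□□■□
□■■□□
■■■□■
■■□■□
■□■■□
step 4: ■■■■□
■□□□□
□■■□□
■■■□■
■■□■□
■□■■□
step 5: ■■■■□
■□□□□
□□■□□
□□□□■
■□□■□
■□■■□
step 6: ■■■■□
■□□□□
□□□□□
□■■■■
■□■■□
■□■■□
step 7: ■■■■□
■□□□□
□□□□□
■■■■■
□■■■□
□□■■□
step 8: ■■■■□
■□□■□
□□■■■
■■■□■
□■■■□
□□■■□
step 9: ■□□□□
■□■■□
□□■■■
■■■□■
□■■■□
□□■■□
step 10: ■□□□□
■□■□□
□□□□□
■■■■■
□■■■□
□□■■□
step 11: ■□□□□
■□■□□
□□■□□
■□□□■
□■□■□
□□■■□
step 12: ■□□□□
■□■□□
■□■□□
□■□□■
■■□■□
□□■■□
step 13: ■□□□□
□□■□□
□■■□□
■■□□■
■■□■□
□□■■□
step 14: ■□■■■
□□■■□
□■■□□
■■□□■
■■□■□
□□■■□
step 15: ■□■■■
□□■■□
□■■■□
■■■■□
■■□□□
□□■■□
step 16: ■□■■■
□□■■□
□■■■□
■■■□□
■■■■■
□□■□□
step 17: ■□■■■
□□■■□
■■■■□
□□■□□
□■■■■
□□■□□
step 18: ■□■■■
□□■■□
■■■■□
□■■□□
■□□■■
□■■□□
step 19: ■□■■■
□□■■□
■■■■□
□■■□■
■□□□□
□■■□■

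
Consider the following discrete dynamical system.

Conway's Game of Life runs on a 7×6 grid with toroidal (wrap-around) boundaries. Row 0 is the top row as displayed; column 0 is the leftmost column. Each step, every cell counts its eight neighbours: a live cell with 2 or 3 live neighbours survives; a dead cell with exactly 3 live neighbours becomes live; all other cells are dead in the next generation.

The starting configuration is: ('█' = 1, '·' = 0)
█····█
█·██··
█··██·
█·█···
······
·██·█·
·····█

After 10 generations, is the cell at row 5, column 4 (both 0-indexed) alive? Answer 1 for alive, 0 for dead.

gen 0: █····█
█·██··
█··██·
█·█···
······
·██·█·
·····█
gen 1: ██··██
█·██··
█···█·
·█·█·█
··██··
······
·█··██
gen 2: ······
··██··
█···█·
██·█·█
··███·
··███·
·█··█·
gen 3: ··██··
···█··
█···█·
██····
█·····
·█···█
··█·█·
gen 4: ··█·█·
··███·
██···█
██····
·····█
██···█
·██·█·
gen 5: ····██
█·█·█·
···███
·█····
·····█
·██·██
··█·█·
gen 6: ·█··█·
█·····
██████
█····█
·██·██
███·██
███···
gen 7: ··█··█
······
··███·
······
··█···
····█·
····█·
gen 8: ······
··█·█·
···█··
··█···
······
···█··
···███
gen 9: ·····█
···█··
··██··
······
······
···█··
···██·
gen 10: ···█··
··███·
··██··
······
······
···██·
···██·

1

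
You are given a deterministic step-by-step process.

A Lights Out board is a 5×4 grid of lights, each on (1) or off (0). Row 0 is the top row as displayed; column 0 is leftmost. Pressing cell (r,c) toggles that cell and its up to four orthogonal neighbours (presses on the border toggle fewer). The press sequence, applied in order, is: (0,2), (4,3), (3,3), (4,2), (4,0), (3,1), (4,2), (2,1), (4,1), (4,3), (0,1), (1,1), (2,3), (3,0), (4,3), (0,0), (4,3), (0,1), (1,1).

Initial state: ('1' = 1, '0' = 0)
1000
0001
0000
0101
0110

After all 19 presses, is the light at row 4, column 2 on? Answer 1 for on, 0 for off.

step 0: 1000
0001
0000
0101
0110
step 1: 1111
0011
0000
0101
0110
step 2: 1111
0011
0000
0100
0101
step 3: 1111
0011
0001
0111
0100
step 4: 1111
0011
0001
0101
0011
step 5: 1111
0011
0001
1101
1111
step 6: 1111
0011
0101
0011
1011
step 7: 1111
0011
0101
0001
1100
step 8: 1111
0111
1011
0101
1100
step 9: 1111
0111
1011
0001
0010
step 10: 1111
0111
1011
0000
0001
step 11: 0001
0011
1011
0000
0001
step 12: 0101
1101
1111
0000
0001
step 13: 0101
1100
1100
0001
0001
step 14: 0101
1100
0100
1101
1001
step 15: 0101
1100
0100
1100
1010
step 16: 1001
0100
0100
1100
1010
step 17: 1001
0100
0100
1101
1001
step 18: 0111
0000
0100
1101
1001
step 19: 0011
1110
0000
1101
1001

0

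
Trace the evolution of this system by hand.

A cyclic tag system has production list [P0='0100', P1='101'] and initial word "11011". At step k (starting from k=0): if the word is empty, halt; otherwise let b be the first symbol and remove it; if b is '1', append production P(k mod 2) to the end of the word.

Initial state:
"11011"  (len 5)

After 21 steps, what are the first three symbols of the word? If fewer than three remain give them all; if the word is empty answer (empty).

step 0: "11011"  (len 5)
step 1: "10110100"  (len 8)
step 2: "0110100101"  (len 10)
step 3: "110100101"  (len 9)
step 4: "10100101101"  (len 11)
step 5: "01001011010100"  (len 14)
step 6: "1001011010100"  (len 13)
step 7: "0010110101000100"  (len 16)
step 8: "010110101000100"  (len 15)
step 9: "10110101000100"  (len 14)
step 10: "0110101000100101"  (len 16)
step 11: "110101000100101"  (len 15)
step 12: "10101000100101101"  (len 17)
step 13: "01010001001011010100"  (len 20)
step 14: "1010001001011010100"  (len 19)
step 15: "0100010010110101000100"  (len 22)
step 16: "100010010110101000100"  (len 21)
step 17: "000100101101010001000100"  (len 24)
step 18: "00100101101010001000100"  (len 23)
step 19: "0100101101010001000100"  (len 22)
step 20: "100101101010001000100"  (len 21)
step 21: "001011010100010001000100"  (len 24)

001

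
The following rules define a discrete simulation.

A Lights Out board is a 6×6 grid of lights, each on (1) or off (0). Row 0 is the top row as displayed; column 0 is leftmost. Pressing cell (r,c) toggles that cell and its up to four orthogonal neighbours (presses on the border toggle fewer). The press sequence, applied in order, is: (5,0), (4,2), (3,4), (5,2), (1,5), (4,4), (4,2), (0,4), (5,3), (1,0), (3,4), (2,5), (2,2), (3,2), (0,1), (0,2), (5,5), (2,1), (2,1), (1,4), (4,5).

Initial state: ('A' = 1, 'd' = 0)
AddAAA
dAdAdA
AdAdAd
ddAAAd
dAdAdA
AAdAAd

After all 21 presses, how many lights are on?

k=0  AddAAA
dAdAdA
AdAdAd
ddAAAd
dAdAdA
AAdAAd
k=1  AddAAA
dAdAdA
AdAdAd
ddAAAd
AAdAdA
dddAAd
k=2  AddAAA
dAdAdA
AdAdAd
dddAAd
AdAddA
ddAAAd
k=3  AddAAA
dAdAdA
AdAddd
dddddA
AdAdAA
ddAAAd
k=4  AddAAA
dAdAdA
AdAddd
dddddA
AdddAA
dAddAd
k=5  AddAAd
dAdAAd
AdAddA
dddddA
AdddAA
dAddAd
k=6  AddAAd
dAdAAd
AdAddA
ddddAA
AddAdd
dAdddd
k=7  AddAAd
dAdAAd
AdAddA
ddAdAA
AAAddd
dAAddd
k=8  AddddA
dAdAdd
AdAddA
ddAdAA
AAAddd
dAAddd
k=9  AddddA
dAdAdd
AdAddA
ddAdAA
AAAAdd
dAdAAd
k=10  dddddA
AddAdd
ddAddA
ddAdAA
AAAAdd
dAdAAd
k=11  dddddA
AddAdd
ddAdAA
ddAAdd
AAAAAd
dAdAAd
k=12  dddddA
AddAdA
ddAddd
ddAAdA
AAAAAd
dAdAAd
k=13  dddddA
AdAAdA
dAdAdd
dddAdA
AAAAAd
dAdAAd
k=14  dddddA
AdAAdA
dAAAdd
dAAddA
AAdAAd
dAdAAd
k=15  AAAddA
AAAAdA
dAAAdd
dAAddA
AAdAAd
dAdAAd
k=16  AddAdA
AAdAdA
dAAAdd
dAAddA
AAdAAd
dAdAAd
k=17  AddAdA
AAdAdA
dAAAdd
dAAddA
AAdAAA
dAdAdA
k=18  AddAdA
AddAdA
AddAdd
ddAddA
AAdAAA
dAdAdA
k=19  AddAdA
AAdAdA
dAAAdd
dAAddA
AAdAAA
dAdAdA
k=20  AddAAA
AAddAd
dAAAAd
dAAddA
AAdAAA
dAdAdA
k=21  AddAAA
AAddAd
dAAAAd
dAAddd
AAdAdd
dAdAdd

18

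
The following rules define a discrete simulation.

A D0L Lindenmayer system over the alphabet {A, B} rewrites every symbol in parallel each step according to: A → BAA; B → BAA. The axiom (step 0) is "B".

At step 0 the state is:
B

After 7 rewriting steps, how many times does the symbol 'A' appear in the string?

step 0: B
step 1: BAA
step 2: BAABAABAA
step 3: BAABAABAABAABAABAABAABAABAA
step 4: BAABAABAABAABAABAABAABAABAABAABAABAABAABAABAABAABAABAABAABAABAABAABAABAABAABAABAA
step 5: BAABAABAABAABAABAABAABAABAABAABAABAABAABAABAABAABAABAABAAB…ABAABAABAABAABAABAABAABAABAABAABAABAABAABAABAABAABAABAABAA  (len 243)
step 6: BAABAABAABAABAABAABAABAABAABAABAABAABAABAABAABAABAABAABAAB…ABAABAABAABAABAABAABAABAABAABAABAABAABAABAABAABAABAABAABAA  (len 729)
step 7: BAABAABAABAABAABAABAABAABAABAABAABAABAABAABAABAABAABAABAAB…ABAABAABAABAABAABAABAABAABAABAABAABAABAABAABAABAABAABAABAA  (len 2187)

1458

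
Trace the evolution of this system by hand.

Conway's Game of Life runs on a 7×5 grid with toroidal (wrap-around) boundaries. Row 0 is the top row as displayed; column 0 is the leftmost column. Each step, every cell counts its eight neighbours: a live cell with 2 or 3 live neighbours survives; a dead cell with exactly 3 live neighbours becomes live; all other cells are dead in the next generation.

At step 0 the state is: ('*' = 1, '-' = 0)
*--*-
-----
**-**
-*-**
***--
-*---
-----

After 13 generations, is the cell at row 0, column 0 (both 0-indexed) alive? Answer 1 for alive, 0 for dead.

k=0  *--*-
-----
**-**
-*-**
***--
-*---
-----
k=1  -----
-***-
-*-*-
-----
---**
***--
-----
k=2  --*--
-*-*-
-*-*-
--***
*****
*****
-*---
k=3  -**--
-*-*-
**---
-----
-----
-----
----*
k=4  ****-
-----
***--
-----
-----
-----
-----
k=5  -**--
---**
-*---
-*---
-----
-----
-**--
k=6  **---
**-*-
*-*--
-----
-----
-----
-**--
k=7  ----*
-----
*-*-*
-----
-----
-----
***--
k=8  **---
*--**
-----
-----
-----
-*---
**---
k=9  --*--
**--*
----*
-----
-----
**---
--*--
k=10  *-**-
**-**
----*
-----
-----
-*---
--*--
k=11  *----
-*---
---**
-----
-----
-----
--**-
k=12  -**--
*---*
-----
-----
-----
-----
-----
k=13  **---
**---
-----
-----
-----
-----
-----

1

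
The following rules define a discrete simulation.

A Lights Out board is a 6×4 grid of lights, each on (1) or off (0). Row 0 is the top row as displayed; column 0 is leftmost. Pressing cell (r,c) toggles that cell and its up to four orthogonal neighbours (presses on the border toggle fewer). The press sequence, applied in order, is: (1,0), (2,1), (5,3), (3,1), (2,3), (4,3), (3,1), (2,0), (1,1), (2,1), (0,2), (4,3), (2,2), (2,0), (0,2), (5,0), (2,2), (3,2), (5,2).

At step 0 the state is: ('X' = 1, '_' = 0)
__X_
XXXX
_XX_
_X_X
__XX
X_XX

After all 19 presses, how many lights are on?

14

[0] __X_
XXXX
_XX_
_X_X
__XX
X_XX
[1] X_X_
__XX
XXX_
_X_X
__XX
X_XX
[2] X_X_
_XXX
____
___X
__XX
X_XX
[3] X_X_
_XXX
____
___X
__X_
X___
[4] X_X_
_XXX
_X__
XXXX
_XX_
X___
[5] X_X_
_XX_
_XXX
XXX_
_XX_
X___
[6] X_X_
_XX_
_XXX
XXXX
_X_X
X__X
[7] X_X_
_XX_
__XX
___X
___X
X__X
[8] X_X_
XXX_
XXXX
X__X
___X
X__X
[9] XXX_
____
X_XX
X__X
___X
X__X
[10] XXX_
_X__
_X_X
XX_X
___X
X__X
[11] X__X
_XX_
_X_X
XX_X
___X
X__X
[12] X__X
_XX_
_X_X
XX__
__X_
X___
[13] X__X
_X__
__X_
XXX_
__X_
X___
[14] X__X
XX__
XXX_
_XX_
__X_
X___
[15] XXX_
XXX_
XXX_
_XX_
__X_
X___
[16] XXX_
XXX_
XXX_
_XX_
X_X_
_X__
[17] XXX_
XX__
X__X
_X__
X_X_
_X__
[18] XXX_
XX__
X_XX
__XX
X___
_X__
[19] XXX_
XX__
X_XX
__XX
X_X_
__XX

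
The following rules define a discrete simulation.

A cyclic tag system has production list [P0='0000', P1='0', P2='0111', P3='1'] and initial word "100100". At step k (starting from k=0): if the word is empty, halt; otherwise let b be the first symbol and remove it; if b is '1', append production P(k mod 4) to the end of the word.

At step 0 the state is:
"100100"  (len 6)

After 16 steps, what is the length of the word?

step 0: "100100"  (len 6)
step 1: "001000000"  (len 9)
step 2: "01000000"  (len 8)
step 3: "1000000"  (len 7)
step 4: "0000001"  (len 7)
step 5: "000001"  (len 6)
step 6: "00001"  (len 5)
step 7: "0001"  (len 4)
step 8: "001"  (len 3)
step 9: "01"  (len 2)
step 10: "1"  (len 1)
step 11: "0111"  (len 4)
step 12: "111"  (len 3)
step 13: "110000"  (len 6)
step 14: "100000"  (len 6)
step 15: "000000111"  (len 9)
step 16: "00000111"  (len 8)

8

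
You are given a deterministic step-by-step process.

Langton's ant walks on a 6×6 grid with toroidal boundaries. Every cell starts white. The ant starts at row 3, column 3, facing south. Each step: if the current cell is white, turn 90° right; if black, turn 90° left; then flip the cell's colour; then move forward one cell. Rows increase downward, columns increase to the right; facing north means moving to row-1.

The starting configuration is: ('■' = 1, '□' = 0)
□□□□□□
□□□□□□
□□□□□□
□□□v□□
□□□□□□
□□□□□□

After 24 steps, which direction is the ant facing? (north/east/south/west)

north

0) □□□□□□
□□□□□□
□□□□□□
□□□v□□
□□□□□□
□□□□□□
1) □□□□□□
□□□□□□
□□□□□□
□□<■□□
□□□□□□
□□□□□□
2) □□□□□□
□□□□□□
□□^□□□
□□■■□□
□□□□□□
□□□□□□
3) □□□□□□
□□□□□□
□□■>□□
□□■■□□
□□□□□□
□□□□□□
4) □□□□□□
□□□□□□
□□■■□□
□□■v□□
□□□□□□
□□□□□□
5) □□□□□□
□□□□□□
□□■■□□
□□■□>□
□□□□□□
□□□□□□
6) □□□□□□
□□□□□□
□□■■□□
□□■□■□
□□□□v□
□□□□□□
7) □□□□□□
□□□□□□
□□■■□□
□□■□■□
□□□<■□
□□□□□□
8) □□□□□□
□□□□□□
□□■■□□
□□■^■□
□□□■■□
□□□□□□
9) □□□□□□
□□□□□□
□□■■□□
□□■■>□
□□□■■□
□□□□□□
10) □□□□□□
□□□□□□
□□■■^□
□□■■□□
□□□■■□
□□□□□□
11) □□□□□□
□□□□□□
□□■■■>
□□■■□□
□□□■■□
□□□□□□
12) □□□□□□
□□□□□□
□□■■■■
□□■■□v
□□□■■□
□□□□□□
13) □□□□□□
□□□□□□
□□■■■■
□□■■<■
□□□■■□
□□□□□□
14) □□□□□□
□□□□□□
□□■■^■
□□■■■■
□□□■■□
□□□□□□
15) □□□□□□
□□□□□□
□□■<□■
□□■■■■
□□□■■□
□□□□□□
16) □□□□□□
□□□□□□
□□■□□■
□□■v■■
□□□■■□
□□□□□□
17) □□□□□□
□□□□□□
□□■□□■
□□■□>■
□□□■■□
□□□□□□
18) □□□□□□
□□□□□□
□□■□^■
□□■□□■
□□□■■□
□□□□□□
19) □□□□□□
□□□□□□
□□■□■>
□□■□□■
□□□■■□
□□□□□□
20) □□□□□□
□□□□□^
□□■□■□
□□■□□■
□□□■■□
□□□□□□
21) □□□□□□
>□□□□■
□□■□■□
□□■□□■
□□□■■□
□□□□□□
22) □□□□□□
■□□□□■
v□■□■□
□□■□□■
□□□■■□
□□□□□□
23) □□□□□□
■□□□□■
■□■□■<
□□■□□■
□□□■■□
□□□□□□
24) □□□□□□
■□□□□^
■□■□■■
□□■□□■
□□□■■□
□□□□□□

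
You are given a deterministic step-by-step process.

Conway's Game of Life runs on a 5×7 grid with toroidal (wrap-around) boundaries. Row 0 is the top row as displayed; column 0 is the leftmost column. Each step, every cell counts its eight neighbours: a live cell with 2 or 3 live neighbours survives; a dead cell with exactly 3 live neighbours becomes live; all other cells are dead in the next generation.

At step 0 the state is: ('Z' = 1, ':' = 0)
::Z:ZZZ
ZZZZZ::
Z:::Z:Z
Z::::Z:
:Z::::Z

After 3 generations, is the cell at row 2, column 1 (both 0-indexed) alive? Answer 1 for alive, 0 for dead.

gen 0: ::Z:ZZZ
ZZZZZ::
Z:::Z:Z
Z::::Z:
:Z::::Z
gen 1: ::::Z:Z
::Z::::
::Z:Z::
:Z:::Z:
:Z::Z::
gen 2: :::Z:Z:
:::::Z:
:ZZZ:::
:ZZZZZ:
Z:::Z::
gen 3: :::::ZZ
:::Z:::
:Z:::Z:
Z::::Z:
:Z::::Z

1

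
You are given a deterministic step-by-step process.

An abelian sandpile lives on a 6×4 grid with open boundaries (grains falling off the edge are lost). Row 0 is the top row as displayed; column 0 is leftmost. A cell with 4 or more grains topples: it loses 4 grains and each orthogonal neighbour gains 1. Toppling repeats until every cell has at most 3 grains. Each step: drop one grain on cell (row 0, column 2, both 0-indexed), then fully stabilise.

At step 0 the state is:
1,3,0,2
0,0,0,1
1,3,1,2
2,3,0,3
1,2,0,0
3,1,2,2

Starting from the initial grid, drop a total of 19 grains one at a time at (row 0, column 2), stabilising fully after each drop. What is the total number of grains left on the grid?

43

0) 1,3,0,2
0,0,0,1
1,3,1,2
2,3,0,3
1,2,0,0
3,1,2,2
1) 1,3,1,2
0,0,0,1
1,3,1,2
2,3,0,3
1,2,0,0
3,1,2,2
2) 1,3,2,2
0,0,0,1
1,3,1,2
2,3,0,3
1,2,0,0
3,1,2,2
3) 1,3,3,2
0,0,0,1
1,3,1,2
2,3,0,3
1,2,0,0
3,1,2,2
4) 2,0,1,3
0,1,1,1
1,3,1,2
2,3,0,3
1,2,0,0
3,1,2,2
5) 2,0,2,3
0,1,1,1
1,3,1,2
2,3,0,3
1,2,0,0
3,1,2,2
6) 2,0,3,3
0,1,1,1
1,3,1,2
2,3,0,3
1,2,0,0
3,1,2,2
7) 2,1,1,0
0,1,2,2
1,3,1,2
2,3,0,3
1,2,0,0
3,1,2,2
8) 2,1,2,0
0,1,2,2
1,3,1,2
2,3,0,3
1,2,0,0
3,1,2,2
9) 2,1,3,0
0,1,2,2
1,3,1,2
2,3,0,3
1,2,0,0
3,1,2,2
10) 2,2,0,1
0,1,3,2
1,3,1,2
2,3,0,3
1,2,0,0
3,1,2,2
11) 2,2,1,1
0,1,3,2
1,3,1,2
2,3,0,3
1,2,0,0
3,1,2,2
12) 2,2,2,1
0,1,3,2
1,3,1,2
2,3,0,3
1,2,0,0
3,1,2,2
13) 2,2,3,1
0,1,3,2
1,3,1,2
2,3,0,3
1,2,0,0
3,1,2,2
14) 2,3,1,2
0,2,0,3
1,3,2,2
2,3,0,3
1,2,0,0
3,1,2,2
15) 2,3,2,2
0,2,0,3
1,3,2,2
2,3,0,3
1,2,0,0
3,1,2,2
16) 2,3,3,2
0,2,0,3
1,3,2,2
2,3,0,3
1,2,0,0
3,1,2,2
17) 3,0,1,3
0,3,1,3
1,3,2,2
2,3,0,3
1,2,0,0
3,1,2,2
18) 3,0,2,3
0,3,1,3
1,3,2,2
2,3,0,3
1,2,0,0
3,1,2,2
19) 3,0,3,3
0,3,1,3
1,3,2,2
2,3,0,3
1,2,0,0
3,1,2,2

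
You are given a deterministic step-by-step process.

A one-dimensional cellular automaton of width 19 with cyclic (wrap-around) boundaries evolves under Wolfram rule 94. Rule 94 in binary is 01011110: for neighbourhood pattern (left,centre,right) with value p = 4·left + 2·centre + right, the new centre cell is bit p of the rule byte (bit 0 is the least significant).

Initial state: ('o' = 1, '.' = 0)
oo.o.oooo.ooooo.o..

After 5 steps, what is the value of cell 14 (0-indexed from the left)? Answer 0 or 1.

1

step 0: oo.o.oooo.ooooo.o..
step 1: oo.o.o..o.o...o.ooo
step 2: .o.o.oooo.oo.oo.o..
step 3: oo.o.o..o.oo.oo.oo.
step 4: oo.o.oooo.oo.oo.oo.
step 5: oo.o.o..o.oo.oo.oo.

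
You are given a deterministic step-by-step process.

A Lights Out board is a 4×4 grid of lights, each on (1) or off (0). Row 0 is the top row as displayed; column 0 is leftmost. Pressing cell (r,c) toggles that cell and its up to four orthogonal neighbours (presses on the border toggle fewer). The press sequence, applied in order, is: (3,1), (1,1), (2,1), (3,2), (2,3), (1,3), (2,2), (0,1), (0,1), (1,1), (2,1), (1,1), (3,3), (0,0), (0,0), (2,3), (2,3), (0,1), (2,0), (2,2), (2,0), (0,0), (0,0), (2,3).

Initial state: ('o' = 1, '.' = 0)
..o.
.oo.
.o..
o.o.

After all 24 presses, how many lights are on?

t=0: ..o.
.oo.
.o..
o.o.
t=1: ..o.
.oo.
....
.o..
t=2: .oo.
o...
.o..
.o..
t=3: .oo.
oo..
o.o.
....
t=4: .oo.
oo..
o...
.ooo
t=5: .oo.
oo.o
o.oo
.oo.
t=6: .ooo
ooo.
o.o.
.oo.
t=7: .ooo
oo..
oo.o
.o..
t=8: o..o
o...
oo.o
.o..
t=9: .ooo
oo..
oo.o
.o..
t=10: ..oo
..o.
o..o
.o..
t=11: ..oo
.oo.
.ooo
....
t=12: .ooo
o...
..oo
....
t=13: .ooo
o...
..o.
..oo
t=14: o.oo
....
..o.
..oo
t=15: .ooo
o...
..o.
..oo
t=16: .ooo
o..o
...o
..o.
t=17: .ooo
o...
..o.
..oo
t=18: o..o
oo..
..o.
..oo
t=19: o..o
.o..
ooo.
o.oo
t=20: o..o
.oo.
o..o
o..o
t=21: o..o
ooo.
.o.o
...o
t=22: .o.o
.oo.
.o.o
...o
t=23: o..o
ooo.
.o.o
...o
t=24: o..o
oooo
.oo.
....

8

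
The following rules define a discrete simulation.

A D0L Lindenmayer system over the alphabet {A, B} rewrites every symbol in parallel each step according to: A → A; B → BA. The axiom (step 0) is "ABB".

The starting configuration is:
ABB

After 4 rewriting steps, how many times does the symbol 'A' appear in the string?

gen 0: ABB
gen 1: ABABA
gen 2: ABAABAA
gen 3: ABAAABAAA
gen 4: ABAAAABAAAA

9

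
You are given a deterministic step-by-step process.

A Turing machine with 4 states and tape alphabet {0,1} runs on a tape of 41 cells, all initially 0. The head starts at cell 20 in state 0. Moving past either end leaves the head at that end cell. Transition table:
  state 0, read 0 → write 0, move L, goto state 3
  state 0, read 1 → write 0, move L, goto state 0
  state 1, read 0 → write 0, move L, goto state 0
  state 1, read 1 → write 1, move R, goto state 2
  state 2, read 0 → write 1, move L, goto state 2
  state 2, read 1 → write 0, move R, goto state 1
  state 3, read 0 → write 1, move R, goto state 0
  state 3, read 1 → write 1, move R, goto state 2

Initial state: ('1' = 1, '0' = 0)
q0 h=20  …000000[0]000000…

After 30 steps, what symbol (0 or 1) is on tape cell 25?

0

step 0: q0 h=20  …000000[0]000000…
step 1: q3 h=19  …000000[0]000000…
step 2: q0 h=20  …000001[0]000000…
step 3: q3 h=19  …000000[1]000000…
step 4: q2 h=20  …000001[0]000000…
step 5: q2 h=19  …000000[1]100000…
step 6: q1 h=20  …000000[1]000000…
step 7: q2 h=21  …000001[0]000000…
step 8: q2 h=20  …000000[1]100000…
step 9: q1 h=21  …000000[1]000000…
step 10: q2 h=22  …000001[0]000000…
step 11: q2 h=21  …000000[1]100000…
step 12: q1 h=22  …000000[1]000000…
step 13: q2 h=23  …000001[0]000000…
step 14: q2 h=22  …000000[1]100000…
step 15: q1 h=23  …000000[1]000000…
step 16: q2 h=24  …000001[0]000000…
step 17: q2 h=23  …000000[1]100000…
step 18: q1 h=24  …000000[1]000000…
step 19: q2 h=25  …000001[0]000000…
step 20: q2 h=24  …000000[1]100000…
step 21: q1 h=25  …000000[1]000000…
step 22: q2 h=26  …000001[0]000000…
step 23: q2 h=25  …000000[1]100000…
step 24: q1 h=26  …000000[1]000000…
step 25: q2 h=27  …000001[0]000000…
step 26: q2 h=26  …000000[1]100000…
step 27: q1 h=27  …000000[1]000000…
step 28: q2 h=28  …000001[0]000000…
step 29: q2 h=27  …000000[1]100000…
step 30: q1 h=28  …000000[1]000000…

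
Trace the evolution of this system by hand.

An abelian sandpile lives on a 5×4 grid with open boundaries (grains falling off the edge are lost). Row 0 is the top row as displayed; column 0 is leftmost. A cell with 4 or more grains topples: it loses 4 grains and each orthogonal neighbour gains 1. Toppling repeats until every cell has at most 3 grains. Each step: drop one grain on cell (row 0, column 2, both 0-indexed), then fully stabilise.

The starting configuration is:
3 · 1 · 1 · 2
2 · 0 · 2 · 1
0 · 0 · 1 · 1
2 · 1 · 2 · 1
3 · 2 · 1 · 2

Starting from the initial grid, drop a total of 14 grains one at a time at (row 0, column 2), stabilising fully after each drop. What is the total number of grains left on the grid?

[0] 3 · 1 · 1 · 2
2 · 0 · 2 · 1
0 · 0 · 1 · 1
2 · 1 · 2 · 1
3 · 2 · 1 · 2
[1] 3 · 1 · 2 · 2
2 · 0 · 2 · 1
0 · 0 · 1 · 1
2 · 1 · 2 · 1
3 · 2 · 1 · 2
[2] 3 · 1 · 3 · 2
2 · 0 · 2 · 1
0 · 0 · 1 · 1
2 · 1 · 2 · 1
3 · 2 · 1 · 2
[3] 3 · 2 · 0 · 3
2 · 0 · 3 · 1
0 · 0 · 1 · 1
2 · 1 · 2 · 1
3 · 2 · 1 · 2
[4] 3 · 2 · 1 · 3
2 · 0 · 3 · 1
0 · 0 · 1 · 1
2 · 1 · 2 · 1
3 · 2 · 1 · 2
[5] 3 · 2 · 2 · 3
2 · 0 · 3 · 1
0 · 0 · 1 · 1
2 · 1 · 2 · 1
3 · 2 · 1 · 2
[6] 3 · 2 · 3 · 3
2 · 0 · 3 · 1
0 · 0 · 1 · 1
2 · 1 · 2 · 1
3 · 2 · 1 · 2
[7] 3 · 3 · 2 · 0
2 · 1 · 0 · 3
0 · 0 · 2 · 1
2 · 1 · 2 · 1
3 · 2 · 1 · 2
[8] 3 · 3 · 3 · 0
2 · 1 · 0 · 3
0 · 0 · 2 · 1
2 · 1 · 2 · 1
3 · 2 · 1 · 2
[9] 0 · 1 · 1 · 1
3 · 2 · 1 · 3
0 · 0 · 2 · 1
2 · 1 · 2 · 1
3 · 2 · 1 · 2
[10] 0 · 1 · 2 · 1
3 · 2 · 1 · 3
0 · 0 · 2 · 1
2 · 1 · 2 · 1
3 · 2 · 1 · 2
[11] 0 · 1 · 3 · 1
3 · 2 · 1 · 3
0 · 0 · 2 · 1
2 · 1 · 2 · 1
3 · 2 · 1 · 2
[12] 0 · 2 · 0 · 2
3 · 2 · 2 · 3
0 · 0 · 2 · 1
2 · 1 · 2 · 1
3 · 2 · 1 · 2
[13] 0 · 2 · 1 · 2
3 · 2 · 2 · 3
0 · 0 · 2 · 1
2 · 1 · 2 · 1
3 · 2 · 1 · 2
[14] 0 · 2 · 2 · 2
3 · 2 · 2 · 3
0 · 0 · 2 · 1
2 · 1 · 2 · 1
3 · 2 · 1 · 2

33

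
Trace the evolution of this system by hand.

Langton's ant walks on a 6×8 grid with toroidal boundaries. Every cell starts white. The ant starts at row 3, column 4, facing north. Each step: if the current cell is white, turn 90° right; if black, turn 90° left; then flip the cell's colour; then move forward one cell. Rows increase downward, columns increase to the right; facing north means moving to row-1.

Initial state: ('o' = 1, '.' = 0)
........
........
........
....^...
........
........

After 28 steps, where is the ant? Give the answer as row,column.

t=0: ........
........
........
....^...
........
........
t=1: ........
........
........
....o>..
........
........
t=2: ........
........
........
....oo..
.....v..
........
t=3: ........
........
........
....oo..
....<o..
........
t=4: ........
........
........
....^o..
....oo..
........
t=5: ........
........
........
...<.o..
....oo..
........
t=6: ........
........
...^....
...o.o..
....oo..
........
t=7: ........
........
...o>...
...o.o..
....oo..
........
t=8: ........
........
...oo...
...ovo..
....oo..
........
t=9: ........
........
...oo...
...<oo..
....oo..
........
t=10: ........
........
...oo...
....oo..
...voo..
........
t=11: ........
........
...oo...
....oo..
..<ooo..
........
t=12: ........
........
...oo...
..^.oo..
..oooo..
........
t=13: ........
........
...oo...
..o>oo..
..oooo..
........
t=14: ........
........
...oo...
..oooo..
..ovoo..
........
t=15: ........
........
...oo...
..oooo..
..o.>o..
........
t=16: ........
........
...oo...
..oo^o..
..o..o..
........
t=17: ........
........
...oo...
..o<.o..
..o..o..
........
t=18: ........
........
...oo...
..o..o..
..ov.o..
........
t=19: ........
........
...oo...
..o..o..
..<o.o..
........
t=20: ........
........
...oo...
..o..o..
...o.o..
..v.....
t=21: ........
........
...oo...
..o..o..
...o.o..
.<o.....
t=22: ........
........
...oo...
..o..o..
.^.o.o..
.oo.....
t=23: ........
........
...oo...
..o..o..
.o>o.o..
.oo.....
t=24: ........
........
...oo...
..o..o..
.ooo.o..
.ov.....
t=25: ........
........
...oo...
..o..o..
.ooo.o..
.o.>....
t=26: ...v....
........
...oo...
..o..o..
.ooo.o..
.o.o....
t=27: ..<o....
........
...oo...
..o..o..
.ooo.o..
.o.o....
t=28: ..oo....
........
...oo...
..o..o..
.ooo.o..
.o^o....

5,2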